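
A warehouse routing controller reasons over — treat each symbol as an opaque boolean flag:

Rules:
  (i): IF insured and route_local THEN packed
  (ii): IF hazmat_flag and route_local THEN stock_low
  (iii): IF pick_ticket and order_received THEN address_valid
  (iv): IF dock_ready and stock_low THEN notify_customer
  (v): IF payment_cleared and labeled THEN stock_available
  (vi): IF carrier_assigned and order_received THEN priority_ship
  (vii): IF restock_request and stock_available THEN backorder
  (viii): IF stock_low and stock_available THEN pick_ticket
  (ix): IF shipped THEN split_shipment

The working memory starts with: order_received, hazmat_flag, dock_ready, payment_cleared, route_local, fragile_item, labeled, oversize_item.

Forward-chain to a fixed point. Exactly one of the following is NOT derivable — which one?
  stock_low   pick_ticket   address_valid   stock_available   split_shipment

[1] (ii) [IF hazmat_flag and route_local THEN stock_low]; (v) [IF payment_cleared and labeled THEN stock_available]. ⇒ new: stock_low, stock_available.
[2] (iv) [IF dock_ready and stock_low THEN notify_customer]; (viii) [IF stock_low and stock_available THEN pick_ticket]. ⇒ new: notify_customer, pick_ticket.
[3] (iii) [IF pick_ticket and order_received THEN address_valid]. ⇒ new: address_valid.
Derived: pick_ticket (round 2), stock_available (round 1), stock_low (round 1), address_valid (round 3). split_shipment never appears in any round.

split_shipment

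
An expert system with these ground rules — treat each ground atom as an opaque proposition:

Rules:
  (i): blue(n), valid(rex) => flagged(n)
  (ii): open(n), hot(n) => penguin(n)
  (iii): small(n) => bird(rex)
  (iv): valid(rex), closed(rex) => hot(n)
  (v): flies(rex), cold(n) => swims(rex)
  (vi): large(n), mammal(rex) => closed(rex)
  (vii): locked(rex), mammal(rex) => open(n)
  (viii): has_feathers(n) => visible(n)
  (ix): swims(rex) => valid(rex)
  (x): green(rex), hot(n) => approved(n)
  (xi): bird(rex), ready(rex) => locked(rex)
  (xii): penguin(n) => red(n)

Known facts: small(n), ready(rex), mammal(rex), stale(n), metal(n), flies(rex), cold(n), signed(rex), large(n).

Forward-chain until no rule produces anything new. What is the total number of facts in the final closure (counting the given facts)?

18

Round 1: (iii) [small(n) => bird(rex)]; (v) [flies(rex), cold(n) => swims(rex)]; (vi) [large(n), mammal(rex) => closed(rex)]. Adds bird(rex), swims(rex), closed(rex).
Round 2: (ix) [swims(rex) => valid(rex)]; (xi) [bird(rex), ready(rex) => locked(rex)]. Adds valid(rex), locked(rex).
Round 3: (iv) [valid(rex), closed(rex) => hot(n)]; (vii) [locked(rex), mammal(rex) => open(n)]. Adds hot(n), open(n).
Round 4: (ii) [open(n), hot(n) => penguin(n)]. Adds penguin(n).
Round 5: (xii) [penguin(n) => red(n)]. Adds red(n).
Closure: {bird(rex), closed(rex), cold(n), flies(rex), hot(n), large(n), locked(rex), mammal(rex), metal(n), open(n), penguin(n), ready(rex), red(n), signed(rex), small(n), stale(n), swims(rex), valid(rex)} — 18 facts.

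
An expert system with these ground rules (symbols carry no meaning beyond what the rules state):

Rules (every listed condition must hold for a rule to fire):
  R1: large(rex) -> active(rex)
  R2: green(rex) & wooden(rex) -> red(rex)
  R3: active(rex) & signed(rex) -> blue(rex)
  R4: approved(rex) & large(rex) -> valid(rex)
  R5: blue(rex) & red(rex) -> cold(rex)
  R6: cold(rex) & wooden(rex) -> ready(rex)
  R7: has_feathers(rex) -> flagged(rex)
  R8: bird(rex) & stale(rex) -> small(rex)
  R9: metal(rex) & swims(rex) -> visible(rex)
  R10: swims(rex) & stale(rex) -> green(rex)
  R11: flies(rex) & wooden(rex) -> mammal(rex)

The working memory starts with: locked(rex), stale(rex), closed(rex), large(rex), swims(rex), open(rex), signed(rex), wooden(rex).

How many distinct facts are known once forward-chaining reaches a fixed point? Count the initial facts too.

14

[1] R1 [large(rex) -> active(rex)]; R10 [swims(rex) & stale(rex) -> green(rex)]. ⇒ new: active(rex), green(rex).
[2] R2 [green(rex) & wooden(rex) -> red(rex)]; R3 [active(rex) & signed(rex) -> blue(rex)]. ⇒ new: red(rex), blue(rex).
[3] R5 [blue(rex) & red(rex) -> cold(rex)]. ⇒ new: cold(rex).
[4] R6 [cold(rex) & wooden(rex) -> ready(rex)]. ⇒ new: ready(rex).
Closure: {active(rex), blue(rex), closed(rex), cold(rex), green(rex), large(rex), locked(rex), open(rex), ready(rex), red(rex), signed(rex), stale(rex), swims(rex), wooden(rex)} — 14 facts.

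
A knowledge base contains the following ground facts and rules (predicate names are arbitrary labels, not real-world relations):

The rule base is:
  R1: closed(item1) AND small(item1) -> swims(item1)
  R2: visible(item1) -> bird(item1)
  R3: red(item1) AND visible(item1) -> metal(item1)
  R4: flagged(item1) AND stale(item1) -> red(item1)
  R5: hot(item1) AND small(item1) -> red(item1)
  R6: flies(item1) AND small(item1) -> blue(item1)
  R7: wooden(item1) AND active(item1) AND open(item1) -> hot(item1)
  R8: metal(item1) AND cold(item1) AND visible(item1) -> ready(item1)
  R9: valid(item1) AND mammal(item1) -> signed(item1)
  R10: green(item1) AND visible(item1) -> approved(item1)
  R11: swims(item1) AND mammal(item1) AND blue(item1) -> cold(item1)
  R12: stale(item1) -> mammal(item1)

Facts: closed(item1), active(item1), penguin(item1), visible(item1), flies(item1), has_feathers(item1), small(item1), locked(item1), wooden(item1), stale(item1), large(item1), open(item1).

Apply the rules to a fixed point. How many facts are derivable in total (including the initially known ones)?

21

Round 1: R1 [closed(item1) AND small(item1) -> swims(item1)]; R2 [visible(item1) -> bird(item1)]; R6 [flies(item1) AND small(item1) -> blue(item1)]; R7 [wooden(item1) AND active(item1) AND open(item1) -> hot(item1)]; R12 [stale(item1) -> mammal(item1)]. New: swims(item1), bird(item1), blue(item1), hot(item1), mammal(item1).
Round 2: R5 [hot(item1) AND small(item1) -> red(item1)]; R11 [swims(item1) AND mammal(item1) AND blue(item1) -> cold(item1)]. New: red(item1), cold(item1).
Round 3: R3 [red(item1) AND visible(item1) -> metal(item1)]. New: metal(item1).
Round 4: R8 [metal(item1) AND cold(item1) AND visible(item1) -> ready(item1)]. New: ready(item1).
Closure: {active(item1), bird(item1), blue(item1), closed(item1), cold(item1), flies(item1), has_feathers(item1), hot(item1), large(item1), locked(item1), mammal(item1), metal(item1), open(item1), penguin(item1), ready(item1), red(item1), small(item1), stale(item1), swims(item1), visible(item1), wooden(item1)} — 21 facts.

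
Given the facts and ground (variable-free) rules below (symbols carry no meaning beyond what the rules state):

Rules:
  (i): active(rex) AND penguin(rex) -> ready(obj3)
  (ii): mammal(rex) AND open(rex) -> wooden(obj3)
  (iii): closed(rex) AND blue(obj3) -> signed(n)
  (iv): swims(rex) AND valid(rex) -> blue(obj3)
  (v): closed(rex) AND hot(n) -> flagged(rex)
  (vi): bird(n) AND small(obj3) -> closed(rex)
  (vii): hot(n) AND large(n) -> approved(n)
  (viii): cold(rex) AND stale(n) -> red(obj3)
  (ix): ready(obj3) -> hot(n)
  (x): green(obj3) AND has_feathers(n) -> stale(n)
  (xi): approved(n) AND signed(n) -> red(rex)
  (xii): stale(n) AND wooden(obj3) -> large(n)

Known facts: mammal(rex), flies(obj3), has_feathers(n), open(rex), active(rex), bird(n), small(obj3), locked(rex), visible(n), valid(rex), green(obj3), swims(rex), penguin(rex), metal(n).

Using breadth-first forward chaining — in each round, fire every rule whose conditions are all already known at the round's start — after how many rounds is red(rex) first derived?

4

Round 1 — (i), (ii), (iv), (vi), (x), derive ready(obj3), wooden(obj3), blue(obj3), closed(rex), stale(n).
Round 2 — (iii), (ix), (xii), derive signed(n), hot(n), large(n).
Round 3 — (v), (vii), derive flagged(rex), approved(n).
Round 4 — (xi), derive red(rex).
red(rex) first appears in round 4.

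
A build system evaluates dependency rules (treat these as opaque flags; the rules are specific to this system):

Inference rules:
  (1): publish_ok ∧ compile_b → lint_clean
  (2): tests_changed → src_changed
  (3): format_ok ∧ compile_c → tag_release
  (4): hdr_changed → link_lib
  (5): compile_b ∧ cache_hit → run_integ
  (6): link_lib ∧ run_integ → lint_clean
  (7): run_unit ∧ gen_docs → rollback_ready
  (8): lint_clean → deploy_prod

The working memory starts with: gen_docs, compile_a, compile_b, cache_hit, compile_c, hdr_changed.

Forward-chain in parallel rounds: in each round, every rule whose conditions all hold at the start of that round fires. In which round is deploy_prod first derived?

3

Round 1 fires (4), (5), giving link_lib, run_integ.
Round 2 fires (6), giving lint_clean.
Round 3 fires (8), giving deploy_prod.
deploy_prod first appears in round 3.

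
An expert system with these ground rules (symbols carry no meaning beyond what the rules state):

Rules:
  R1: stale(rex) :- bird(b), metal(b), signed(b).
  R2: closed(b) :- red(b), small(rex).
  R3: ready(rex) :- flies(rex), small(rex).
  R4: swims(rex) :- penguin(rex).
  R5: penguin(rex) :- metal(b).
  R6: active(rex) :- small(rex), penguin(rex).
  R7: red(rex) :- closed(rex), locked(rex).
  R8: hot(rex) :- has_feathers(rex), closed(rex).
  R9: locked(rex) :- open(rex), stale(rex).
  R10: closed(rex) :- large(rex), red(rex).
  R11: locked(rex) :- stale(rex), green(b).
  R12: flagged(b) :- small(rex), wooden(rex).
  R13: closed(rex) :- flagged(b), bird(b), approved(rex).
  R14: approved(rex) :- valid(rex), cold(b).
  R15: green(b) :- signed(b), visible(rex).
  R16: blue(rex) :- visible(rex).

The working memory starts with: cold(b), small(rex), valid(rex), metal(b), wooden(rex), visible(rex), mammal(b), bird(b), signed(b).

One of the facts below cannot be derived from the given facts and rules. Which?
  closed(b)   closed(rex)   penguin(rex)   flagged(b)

[1] R1 [stale(rex) :- bird(b), metal(b), signed(b).]; R5 [penguin(rex) :- metal(b).]; R12 [flagged(b) :- small(rex), wooden(rex).]; R14 [approved(rex) :- valid(rex), cold(b).]; R15 [green(b) :- signed(b), visible(rex).]; R16 [blue(rex) :- visible(rex).]. ⇒ new: stale(rex), penguin(rex), flagged(b), approved(rex), green(b), blue(rex).
[2] R4 [swims(rex) :- penguin(rex).]; R6 [active(rex) :- small(rex), penguin(rex).]; R11 [locked(rex) :- stale(rex), green(b).]; R13 [closed(rex) :- flagged(b), bird(b), approved(rex).]. ⇒ new: swims(rex), active(rex), locked(rex), closed(rex).
[3] R7 [red(rex) :- closed(rex), locked(rex).]. ⇒ new: red(rex).
Derived: flagged(b) (round 1), closed(rex) (round 2), penguin(rex) (round 1). closed(b) never appears in any round.

closed(b)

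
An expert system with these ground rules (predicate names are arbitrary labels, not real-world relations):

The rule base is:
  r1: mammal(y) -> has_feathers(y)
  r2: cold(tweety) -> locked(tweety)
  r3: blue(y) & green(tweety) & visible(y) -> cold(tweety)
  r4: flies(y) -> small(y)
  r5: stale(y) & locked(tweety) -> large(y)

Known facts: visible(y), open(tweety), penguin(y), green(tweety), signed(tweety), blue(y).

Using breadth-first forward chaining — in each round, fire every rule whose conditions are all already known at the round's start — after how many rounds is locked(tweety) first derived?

Round 1 fires r3, giving cold(tweety).
Round 2 fires r2, giving locked(tweety).
locked(tweety) first appears in round 2.

2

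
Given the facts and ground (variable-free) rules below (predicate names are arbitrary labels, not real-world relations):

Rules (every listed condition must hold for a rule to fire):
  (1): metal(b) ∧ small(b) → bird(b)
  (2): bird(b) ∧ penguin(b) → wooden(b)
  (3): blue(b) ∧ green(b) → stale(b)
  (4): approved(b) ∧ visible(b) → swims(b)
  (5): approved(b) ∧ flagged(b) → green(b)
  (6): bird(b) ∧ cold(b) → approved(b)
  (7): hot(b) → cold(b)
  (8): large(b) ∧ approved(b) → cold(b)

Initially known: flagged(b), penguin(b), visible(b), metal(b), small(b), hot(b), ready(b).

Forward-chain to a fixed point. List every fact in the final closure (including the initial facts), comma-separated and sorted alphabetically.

Round 1 — (1), (7), derive bird(b), cold(b).
Round 2 — (2), (6), derive wooden(b), approved(b).
Round 3 — (4), (5), derive swims(b), green(b).

approved(b), bird(b), cold(b), flagged(b), green(b), hot(b), metal(b), penguin(b), ready(b), small(b), swims(b), visible(b), wooden(b)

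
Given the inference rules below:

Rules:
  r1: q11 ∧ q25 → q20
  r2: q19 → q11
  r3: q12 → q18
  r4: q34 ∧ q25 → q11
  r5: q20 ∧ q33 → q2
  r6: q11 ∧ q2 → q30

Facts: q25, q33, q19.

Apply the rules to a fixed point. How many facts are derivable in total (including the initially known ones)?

Round 1: r2 [q19 → q11]. New: q11.
Round 2: r1 [q11 ∧ q25 → q20]. New: q20.
Round 3: r5 [q20 ∧ q33 → q2]. New: q2.
Round 4: r6 [q11 ∧ q2 → q30]. New: q30.
Closure: {q11, q19, q2, q20, q25, q30, q33} — 7 facts.

7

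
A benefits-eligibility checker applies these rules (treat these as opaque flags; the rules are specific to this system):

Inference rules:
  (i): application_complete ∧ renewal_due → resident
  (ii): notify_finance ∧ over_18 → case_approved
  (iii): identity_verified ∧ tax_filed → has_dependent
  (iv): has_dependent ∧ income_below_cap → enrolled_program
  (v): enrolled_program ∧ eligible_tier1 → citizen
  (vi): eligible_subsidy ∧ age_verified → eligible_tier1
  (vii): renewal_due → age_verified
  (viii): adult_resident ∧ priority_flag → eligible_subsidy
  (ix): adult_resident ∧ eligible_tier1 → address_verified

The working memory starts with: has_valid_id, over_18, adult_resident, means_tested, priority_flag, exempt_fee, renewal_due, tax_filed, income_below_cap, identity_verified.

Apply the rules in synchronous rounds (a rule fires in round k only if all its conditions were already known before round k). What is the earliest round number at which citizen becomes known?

3

Round 1: (iii) [identity_verified ∧ tax_filed → has_dependent]; (vii) [renewal_due → age_verified]; (viii) [adult_resident ∧ priority_flag → eligible_subsidy]. New: has_dependent, age_verified, eligible_subsidy.
Round 2: (iv) [has_dependent ∧ income_below_cap → enrolled_program]; (vi) [eligible_subsidy ∧ age_verified → eligible_tier1]. New: enrolled_program, eligible_tier1.
Round 3: (v) [enrolled_program ∧ eligible_tier1 → citizen]; (ix) [adult_resident ∧ eligible_tier1 → address_verified]. New: citizen, address_verified.
citizen first appears in round 3.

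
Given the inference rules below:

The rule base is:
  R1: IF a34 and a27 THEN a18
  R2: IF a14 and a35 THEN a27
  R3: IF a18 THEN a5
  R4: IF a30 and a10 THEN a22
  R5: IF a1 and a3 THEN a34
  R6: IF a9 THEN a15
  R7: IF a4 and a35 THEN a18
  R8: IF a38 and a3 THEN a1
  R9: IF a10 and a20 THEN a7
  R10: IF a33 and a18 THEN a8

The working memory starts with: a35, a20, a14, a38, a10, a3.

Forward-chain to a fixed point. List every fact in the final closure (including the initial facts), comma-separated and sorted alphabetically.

a1, a10, a14, a18, a20, a27, a3, a34, a35, a38, a5, a7

Round 1 fires R2, R8, R9, giving a27, a1, a7.
Round 2 fires R5, giving a34.
Round 3 fires R1, giving a18.
Round 4 fires R3, giving a5.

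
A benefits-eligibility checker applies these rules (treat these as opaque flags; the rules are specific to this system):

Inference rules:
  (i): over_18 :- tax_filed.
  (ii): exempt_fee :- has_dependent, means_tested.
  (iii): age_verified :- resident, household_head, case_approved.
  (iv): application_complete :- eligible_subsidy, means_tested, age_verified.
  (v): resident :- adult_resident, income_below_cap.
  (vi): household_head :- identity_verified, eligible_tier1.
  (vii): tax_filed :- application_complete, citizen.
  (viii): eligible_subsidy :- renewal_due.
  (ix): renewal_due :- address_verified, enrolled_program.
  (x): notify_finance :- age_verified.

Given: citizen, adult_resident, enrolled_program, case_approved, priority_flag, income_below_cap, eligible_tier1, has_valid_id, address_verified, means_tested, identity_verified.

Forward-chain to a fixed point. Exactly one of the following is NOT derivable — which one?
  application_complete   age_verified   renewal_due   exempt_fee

exempt_fee

Round 1: (v) [resident :- adult_resident, income_below_cap.]; (vi) [household_head :- identity_verified, eligible_tier1.]; (ix) [renewal_due :- address_verified, enrolled_program.]. Adds resident, household_head, renewal_due.
Round 2: (iii) [age_verified :- resident, household_head, case_approved.]; (viii) [eligible_subsidy :- renewal_due.]. Adds age_verified, eligible_subsidy.
Round 3: (iv) [application_complete :- eligible_subsidy, means_tested, age_verified.]; (x) [notify_finance :- age_verified.]. Adds application_complete, notify_finance.
Round 4: (vii) [tax_filed :- application_complete, citizen.]. Adds tax_filed.
Round 5: (i) [over_18 :- tax_filed.]. Adds over_18.
Derived: application_complete (round 3), renewal_due (round 1), age_verified (round 2). exempt_fee never appears in any round.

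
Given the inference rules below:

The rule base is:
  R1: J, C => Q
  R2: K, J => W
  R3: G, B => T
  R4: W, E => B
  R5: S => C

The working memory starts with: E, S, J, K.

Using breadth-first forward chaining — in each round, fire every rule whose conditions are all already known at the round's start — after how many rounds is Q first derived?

Round 1 — R2, R5, derive W, C.
Round 2 — R1, R4, derive Q, B.
Q first appears in round 2.

2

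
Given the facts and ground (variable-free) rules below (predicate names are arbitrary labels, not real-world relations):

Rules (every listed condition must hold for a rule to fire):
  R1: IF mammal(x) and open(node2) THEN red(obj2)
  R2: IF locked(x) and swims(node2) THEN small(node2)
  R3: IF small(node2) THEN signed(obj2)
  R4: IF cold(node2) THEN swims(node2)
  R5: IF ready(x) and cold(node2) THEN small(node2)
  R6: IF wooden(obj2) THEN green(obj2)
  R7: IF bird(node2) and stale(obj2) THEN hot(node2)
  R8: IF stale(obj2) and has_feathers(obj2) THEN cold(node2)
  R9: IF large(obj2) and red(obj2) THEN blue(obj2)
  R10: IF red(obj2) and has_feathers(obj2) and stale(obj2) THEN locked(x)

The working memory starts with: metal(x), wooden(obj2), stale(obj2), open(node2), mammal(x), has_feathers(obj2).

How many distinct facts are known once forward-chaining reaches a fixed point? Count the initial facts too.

[1] R1 [IF mammal(x) and open(node2) THEN red(obj2)]; R6 [IF wooden(obj2) THEN green(obj2)]; R8 [IF stale(obj2) and has_feathers(obj2) THEN cold(node2)]. ⇒ new: red(obj2), green(obj2), cold(node2).
[2] R4 [IF cold(node2) THEN swims(node2)]; R10 [IF red(obj2) and has_feathers(obj2) and stale(obj2) THEN locked(x)]. ⇒ new: swims(node2), locked(x).
[3] R2 [IF locked(x) and swims(node2) THEN small(node2)]. ⇒ new: small(node2).
[4] R3 [IF small(node2) THEN signed(obj2)]. ⇒ new: signed(obj2).
Closure: {cold(node2), green(obj2), has_feathers(obj2), locked(x), mammal(x), metal(x), open(node2), red(obj2), signed(obj2), small(node2), stale(obj2), swims(node2), wooden(obj2)} — 13 facts.

13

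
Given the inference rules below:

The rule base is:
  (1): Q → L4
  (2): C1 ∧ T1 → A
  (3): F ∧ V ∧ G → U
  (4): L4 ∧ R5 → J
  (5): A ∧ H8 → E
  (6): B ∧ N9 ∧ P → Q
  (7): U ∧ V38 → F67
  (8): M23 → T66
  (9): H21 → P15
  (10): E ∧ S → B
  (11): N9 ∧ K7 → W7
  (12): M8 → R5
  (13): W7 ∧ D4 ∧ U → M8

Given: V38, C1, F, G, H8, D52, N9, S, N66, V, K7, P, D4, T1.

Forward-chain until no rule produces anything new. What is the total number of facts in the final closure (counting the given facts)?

25

Round 1: (2) [C1 ∧ T1 → A]; (3) [F ∧ V ∧ G → U]; (11) [N9 ∧ K7 → W7]. Adds A, U, W7.
Round 2: (5) [A ∧ H8 → E]; (7) [U ∧ V38 → F67]; (13) [W7 ∧ D4 ∧ U → M8]. Adds E, F67, M8.
Round 3: (10) [E ∧ S → B]; (12) [M8 → R5]. Adds B, R5.
Round 4: (6) [B ∧ N9 ∧ P → Q]. Adds Q.
Round 5: (1) [Q → L4]. Adds L4.
Round 6: (4) [L4 ∧ R5 → J]. Adds J.
Closure: {A, B, C1, D4, D52, E, F, F67, G, H8, J, K7, L4, M8, N66, N9, P, Q, R5, S, T1, U, V, V38, W7} — 25 facts.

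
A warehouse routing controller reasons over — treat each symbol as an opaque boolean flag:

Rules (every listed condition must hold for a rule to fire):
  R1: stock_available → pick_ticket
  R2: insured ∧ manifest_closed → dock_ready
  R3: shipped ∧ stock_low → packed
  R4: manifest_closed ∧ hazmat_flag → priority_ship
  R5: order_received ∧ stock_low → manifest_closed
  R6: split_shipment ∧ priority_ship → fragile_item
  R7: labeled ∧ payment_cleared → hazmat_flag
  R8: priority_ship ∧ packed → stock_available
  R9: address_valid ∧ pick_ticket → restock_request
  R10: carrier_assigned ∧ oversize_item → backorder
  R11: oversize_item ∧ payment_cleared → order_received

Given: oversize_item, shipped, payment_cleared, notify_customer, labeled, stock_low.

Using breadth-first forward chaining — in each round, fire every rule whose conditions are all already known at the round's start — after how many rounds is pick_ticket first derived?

Round 1 fires R3, R7, R11, giving packed, hazmat_flag, order_received.
Round 2 fires R5, giving manifest_closed.
Round 3 fires R4, giving priority_ship.
Round 4 fires R8, giving stock_available.
Round 5 fires R1, giving pick_ticket.
pick_ticket first appears in round 5.

5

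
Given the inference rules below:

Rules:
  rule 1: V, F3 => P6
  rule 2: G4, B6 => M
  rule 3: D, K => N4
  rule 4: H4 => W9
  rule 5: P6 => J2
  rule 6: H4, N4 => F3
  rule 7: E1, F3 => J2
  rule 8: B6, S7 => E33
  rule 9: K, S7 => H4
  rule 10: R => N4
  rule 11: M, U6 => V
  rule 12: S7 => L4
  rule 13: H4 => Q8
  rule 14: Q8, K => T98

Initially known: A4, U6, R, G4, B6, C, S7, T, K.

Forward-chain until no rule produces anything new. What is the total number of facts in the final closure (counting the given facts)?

Round 1 fires rule 2, rule 8, rule 9, rule 10, rule 12, giving M, E33, H4, N4, L4.
Round 2 fires rule 4, rule 6, rule 11, rule 13, giving W9, F3, V, Q8.
Round 3 fires rule 1, rule 14, giving P6, T98.
Round 4 fires rule 5, giving J2.
Closure: {A4, B6, C, E33, F3, G4, H4, J2, K, L4, M, N4, P6, Q8, R, S7, T, T98, U6, V, W9} — 21 facts.

21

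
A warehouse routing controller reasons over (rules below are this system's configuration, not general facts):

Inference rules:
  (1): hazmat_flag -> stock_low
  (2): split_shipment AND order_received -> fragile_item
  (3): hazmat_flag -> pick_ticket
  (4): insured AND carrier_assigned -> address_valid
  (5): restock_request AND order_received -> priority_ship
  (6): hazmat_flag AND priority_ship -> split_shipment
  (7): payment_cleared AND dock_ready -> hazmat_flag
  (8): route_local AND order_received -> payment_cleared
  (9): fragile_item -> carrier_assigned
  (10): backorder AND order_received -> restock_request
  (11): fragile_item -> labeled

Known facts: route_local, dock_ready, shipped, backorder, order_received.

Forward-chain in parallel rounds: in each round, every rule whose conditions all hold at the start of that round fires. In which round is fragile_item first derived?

Round 1: (8) [route_local AND order_received -> payment_cleared]; (10) [backorder AND order_received -> restock_request]. Adds payment_cleared, restock_request.
Round 2: (5) [restock_request AND order_received -> priority_ship]; (7) [payment_cleared AND dock_ready -> hazmat_flag]. Adds priority_ship, hazmat_flag.
Round 3: (1) [hazmat_flag -> stock_low]; (3) [hazmat_flag -> pick_ticket]; (6) [hazmat_flag AND priority_ship -> split_shipment]. Adds stock_low, pick_ticket, split_shipment.
Round 4: (2) [split_shipment AND order_received -> fragile_item]. Adds fragile_item.
fragile_item first appears in round 4.

4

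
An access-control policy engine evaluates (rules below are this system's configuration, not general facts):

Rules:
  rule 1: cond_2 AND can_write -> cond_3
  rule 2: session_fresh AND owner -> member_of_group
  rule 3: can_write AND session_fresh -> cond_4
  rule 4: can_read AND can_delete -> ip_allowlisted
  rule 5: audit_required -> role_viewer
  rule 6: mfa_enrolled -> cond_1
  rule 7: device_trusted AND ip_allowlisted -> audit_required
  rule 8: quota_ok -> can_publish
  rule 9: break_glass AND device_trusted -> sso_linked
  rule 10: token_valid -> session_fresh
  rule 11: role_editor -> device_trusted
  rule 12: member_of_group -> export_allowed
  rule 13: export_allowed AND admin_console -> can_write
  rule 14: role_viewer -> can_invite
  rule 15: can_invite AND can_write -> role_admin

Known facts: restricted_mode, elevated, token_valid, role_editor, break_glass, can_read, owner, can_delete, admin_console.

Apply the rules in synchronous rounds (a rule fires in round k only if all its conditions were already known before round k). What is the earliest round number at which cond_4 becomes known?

5

Round 1 fires rule 4, rule 10, rule 11, giving ip_allowlisted, session_fresh, device_trusted.
Round 2 fires rule 2, rule 7, rule 9, giving member_of_group, audit_required, sso_linked.
Round 3 fires rule 5, rule 12, giving role_viewer, export_allowed.
Round 4 fires rule 13, rule 14, giving can_write, can_invite.
Round 5 fires rule 3, rule 15, giving cond_4, role_admin.
cond_4 first appears in round 5.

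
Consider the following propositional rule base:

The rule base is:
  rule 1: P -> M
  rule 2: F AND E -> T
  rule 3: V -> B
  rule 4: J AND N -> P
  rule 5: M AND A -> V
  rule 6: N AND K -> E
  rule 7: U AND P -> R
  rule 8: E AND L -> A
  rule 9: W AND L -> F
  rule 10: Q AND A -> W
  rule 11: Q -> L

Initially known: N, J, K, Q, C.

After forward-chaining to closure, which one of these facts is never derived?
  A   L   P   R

Round 1 — rule 4, rule 6, rule 11, derive P, E, L.
Round 2 — rule 1, rule 8, derive M, A.
Round 3 — rule 5, rule 10, derive V, W.
Round 4 — rule 3, rule 9, derive B, F.
Round 5 — rule 2, derive T.
Derived: P (round 1), A (round 2), L (round 1). R never appears in any round.

R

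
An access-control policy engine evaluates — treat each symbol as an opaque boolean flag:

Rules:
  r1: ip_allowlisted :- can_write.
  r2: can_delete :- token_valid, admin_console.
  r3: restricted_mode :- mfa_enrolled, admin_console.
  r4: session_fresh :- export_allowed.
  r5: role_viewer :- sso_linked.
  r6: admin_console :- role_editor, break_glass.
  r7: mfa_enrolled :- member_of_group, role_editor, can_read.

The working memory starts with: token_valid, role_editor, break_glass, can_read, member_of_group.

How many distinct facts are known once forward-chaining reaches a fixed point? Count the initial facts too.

9

Round 1 fires r6, r7, giving admin_console, mfa_enrolled.
Round 2 fires r2, r3, giving can_delete, restricted_mode.
Closure: {admin_console, break_glass, can_delete, can_read, member_of_group, mfa_enrolled, restricted_mode, role_editor, token_valid} — 9 facts.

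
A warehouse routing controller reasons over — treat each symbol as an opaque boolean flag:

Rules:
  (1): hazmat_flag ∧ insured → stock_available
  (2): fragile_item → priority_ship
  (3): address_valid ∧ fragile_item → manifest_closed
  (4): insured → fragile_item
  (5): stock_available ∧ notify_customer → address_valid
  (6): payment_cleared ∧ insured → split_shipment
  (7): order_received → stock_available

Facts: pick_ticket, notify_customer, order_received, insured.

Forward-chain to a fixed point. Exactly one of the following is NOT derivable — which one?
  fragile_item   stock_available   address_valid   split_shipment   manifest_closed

[1] (4) [insured → fragile_item]; (7) [order_received → stock_available]. ⇒ new: fragile_item, stock_available.
[2] (2) [fragile_item → priority_ship]; (5) [stock_available ∧ notify_customer → address_valid]. ⇒ new: priority_ship, address_valid.
[3] (3) [address_valid ∧ fragile_item → manifest_closed]. ⇒ new: manifest_closed.
Derived: manifest_closed (round 3), stock_available (round 1), address_valid (round 2), fragile_item (round 1). split_shipment never appears in any round.

split_shipment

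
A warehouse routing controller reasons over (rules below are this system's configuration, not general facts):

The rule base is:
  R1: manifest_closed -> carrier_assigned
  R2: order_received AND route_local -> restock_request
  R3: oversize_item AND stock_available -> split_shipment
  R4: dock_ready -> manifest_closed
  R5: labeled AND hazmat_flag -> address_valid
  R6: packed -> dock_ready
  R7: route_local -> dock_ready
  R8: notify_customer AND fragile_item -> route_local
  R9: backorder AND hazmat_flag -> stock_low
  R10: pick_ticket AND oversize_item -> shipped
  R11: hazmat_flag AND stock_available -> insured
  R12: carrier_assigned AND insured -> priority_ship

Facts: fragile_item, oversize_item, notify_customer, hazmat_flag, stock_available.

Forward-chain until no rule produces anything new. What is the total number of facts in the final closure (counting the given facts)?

Round 1 fires R3, R8, R11, giving split_shipment, route_local, insured.
Round 2 fires R7, giving dock_ready.
Round 3 fires R4, giving manifest_closed.
Round 4 fires R1, giving carrier_assigned.
Round 5 fires R12, giving priority_ship.
Closure: {carrier_assigned, dock_ready, fragile_item, hazmat_flag, insured, manifest_closed, notify_customer, oversize_item, priority_ship, route_local, split_shipment, stock_available} — 12 facts.

12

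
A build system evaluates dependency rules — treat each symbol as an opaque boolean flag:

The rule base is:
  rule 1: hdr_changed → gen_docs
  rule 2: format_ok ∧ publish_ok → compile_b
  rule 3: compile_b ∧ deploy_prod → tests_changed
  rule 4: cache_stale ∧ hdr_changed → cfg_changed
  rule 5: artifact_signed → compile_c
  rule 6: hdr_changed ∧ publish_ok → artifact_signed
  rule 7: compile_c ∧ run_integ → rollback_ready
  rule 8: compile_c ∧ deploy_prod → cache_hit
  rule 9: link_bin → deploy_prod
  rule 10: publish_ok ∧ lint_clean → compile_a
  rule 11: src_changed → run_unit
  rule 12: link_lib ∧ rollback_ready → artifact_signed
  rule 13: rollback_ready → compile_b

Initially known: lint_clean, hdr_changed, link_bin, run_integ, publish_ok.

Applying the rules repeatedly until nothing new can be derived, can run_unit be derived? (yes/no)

Round 1: rule 1 [hdr_changed → gen_docs]; rule 6 [hdr_changed ∧ publish_ok → artifact_signed]; rule 9 [link_bin → deploy_prod]; rule 10 [publish_ok ∧ lint_clean → compile_a]. Adds gen_docs, artifact_signed, deploy_prod, compile_a.
Round 2: rule 5 [artifact_signed → compile_c]. Adds compile_c.
Round 3: rule 7 [compile_c ∧ run_integ → rollback_ready]; rule 8 [compile_c ∧ deploy_prod → cache_hit]. Adds rollback_ready, cache_hit.
Round 4: rule 13 [rollback_ready → compile_b]. Adds compile_b.
Round 5: rule 3 [compile_b ∧ deploy_prod → tests_changed]. Adds tests_changed.
Fixed point reached. run_unit is concluded only by rule 11; rule 11 needs src_changed (never derived).

no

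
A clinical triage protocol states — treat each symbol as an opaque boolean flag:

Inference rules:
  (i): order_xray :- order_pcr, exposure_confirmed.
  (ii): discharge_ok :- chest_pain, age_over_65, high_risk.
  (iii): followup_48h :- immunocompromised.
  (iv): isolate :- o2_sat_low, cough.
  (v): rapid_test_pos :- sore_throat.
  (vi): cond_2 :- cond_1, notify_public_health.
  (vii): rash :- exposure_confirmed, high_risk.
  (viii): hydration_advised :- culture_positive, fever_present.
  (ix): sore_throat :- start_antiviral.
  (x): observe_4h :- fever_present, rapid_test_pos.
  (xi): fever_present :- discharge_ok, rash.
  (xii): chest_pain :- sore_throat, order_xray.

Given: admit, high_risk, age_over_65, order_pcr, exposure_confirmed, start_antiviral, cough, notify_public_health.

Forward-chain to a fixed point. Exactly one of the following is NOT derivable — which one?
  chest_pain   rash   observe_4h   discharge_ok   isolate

Round 1 fires (i), (vii), (ix), giving order_xray, rash, sore_throat.
Round 2 fires (v), (xii), giving rapid_test_pos, chest_pain.
Round 3 fires (ii), giving discharge_ok.
Round 4 fires (xi), giving fever_present.
Round 5 fires (x), giving observe_4h.
Derived: rash (round 1), observe_4h (round 5), discharge_ok (round 3), chest_pain (round 2). isolate never appears in any round.

isolate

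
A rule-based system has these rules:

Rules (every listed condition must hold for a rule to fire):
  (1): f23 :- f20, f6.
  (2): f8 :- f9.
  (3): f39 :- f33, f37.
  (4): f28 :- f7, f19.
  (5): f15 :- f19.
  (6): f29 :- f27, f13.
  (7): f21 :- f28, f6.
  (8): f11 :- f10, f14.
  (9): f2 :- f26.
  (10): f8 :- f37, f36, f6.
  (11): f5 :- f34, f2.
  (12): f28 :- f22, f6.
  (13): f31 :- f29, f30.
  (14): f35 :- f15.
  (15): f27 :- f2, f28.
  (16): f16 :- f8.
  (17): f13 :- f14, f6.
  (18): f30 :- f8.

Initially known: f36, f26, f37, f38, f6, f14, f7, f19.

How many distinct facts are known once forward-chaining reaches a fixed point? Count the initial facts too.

Round 1 — (4), (5), (9), (10), (17), derive f28, f15, f2, f8, f13.
Round 2 — (7), (14), (15), (16), (18), derive f21, f35, f27, f16, f30.
Round 3 — (6), derive f29.
Round 4 — (13), derive f31.
Closure: {f13, f14, f15, f16, f19, f2, f21, f26, f27, f28, f29, f30, f31, f35, f36, f37, f38, f6, f7, f8} — 20 facts.

20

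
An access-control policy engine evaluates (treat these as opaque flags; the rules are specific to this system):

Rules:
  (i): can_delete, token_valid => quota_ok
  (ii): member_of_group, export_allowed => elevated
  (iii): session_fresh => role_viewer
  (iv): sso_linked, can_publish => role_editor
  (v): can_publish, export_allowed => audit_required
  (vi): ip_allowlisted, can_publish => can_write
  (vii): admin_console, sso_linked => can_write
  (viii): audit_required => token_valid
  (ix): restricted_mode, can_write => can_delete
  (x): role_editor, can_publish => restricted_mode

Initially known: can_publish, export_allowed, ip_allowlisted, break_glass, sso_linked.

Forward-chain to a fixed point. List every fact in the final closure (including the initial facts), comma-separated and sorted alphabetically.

[1] (iv) [sso_linked, can_publish => role_editor]; (v) [can_publish, export_allowed => audit_required]; (vi) [ip_allowlisted, can_publish => can_write]. ⇒ new: role_editor, audit_required, can_write.
[2] (viii) [audit_required => token_valid]; (x) [role_editor, can_publish => restricted_mode]. ⇒ new: token_valid, restricted_mode.
[3] (ix) [restricted_mode, can_write => can_delete]. ⇒ new: can_delete.
[4] (i) [can_delete, token_valid => quota_ok]. ⇒ new: quota_ok.

audit_required, break_glass, can_delete, can_publish, can_write, export_allowed, ip_allowlisted, quota_ok, restricted_mode, role_editor, sso_linked, token_valid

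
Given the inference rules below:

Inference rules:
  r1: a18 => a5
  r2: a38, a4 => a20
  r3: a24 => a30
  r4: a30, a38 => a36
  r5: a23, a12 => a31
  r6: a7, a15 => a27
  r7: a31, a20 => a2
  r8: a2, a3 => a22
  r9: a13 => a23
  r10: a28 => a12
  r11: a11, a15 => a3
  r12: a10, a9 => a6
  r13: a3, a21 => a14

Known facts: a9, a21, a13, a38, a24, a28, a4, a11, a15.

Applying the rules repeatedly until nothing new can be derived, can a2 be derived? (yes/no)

yes

Round 1: r2 [a38, a4 => a20]; r3 [a24 => a30]; r9 [a13 => a23]; r10 [a28 => a12]; r11 [a11, a15 => a3]. Adds a20, a30, a23, a12, a3.
Round 2: r4 [a30, a38 => a36]; r5 [a23, a12 => a31]; r13 [a3, a21 => a14]. Adds a36, a31, a14.
Round 3: r7 [a31, a20 => a2]. Adds a2.
Round 4: r8 [a2, a3 => a22]. Adds a22.
a2 appears in round 3, so it is derivable.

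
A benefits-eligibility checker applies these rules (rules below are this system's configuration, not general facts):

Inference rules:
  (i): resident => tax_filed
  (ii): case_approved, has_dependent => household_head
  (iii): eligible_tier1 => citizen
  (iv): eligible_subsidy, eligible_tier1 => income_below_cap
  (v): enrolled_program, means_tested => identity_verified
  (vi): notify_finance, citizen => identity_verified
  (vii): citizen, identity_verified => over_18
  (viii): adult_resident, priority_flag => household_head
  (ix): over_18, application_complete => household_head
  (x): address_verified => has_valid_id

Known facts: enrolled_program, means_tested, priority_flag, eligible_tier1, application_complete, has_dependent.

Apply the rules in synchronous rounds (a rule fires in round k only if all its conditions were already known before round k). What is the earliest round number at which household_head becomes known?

Round 1: (iii) [eligible_tier1 => citizen]; (v) [enrolled_program, means_tested => identity_verified]. Adds citizen, identity_verified.
Round 2: (vii) [citizen, identity_verified => over_18]. Adds over_18.
Round 3: (ix) [over_18, application_complete => household_head]. Adds household_head.
household_head first appears in round 3.

3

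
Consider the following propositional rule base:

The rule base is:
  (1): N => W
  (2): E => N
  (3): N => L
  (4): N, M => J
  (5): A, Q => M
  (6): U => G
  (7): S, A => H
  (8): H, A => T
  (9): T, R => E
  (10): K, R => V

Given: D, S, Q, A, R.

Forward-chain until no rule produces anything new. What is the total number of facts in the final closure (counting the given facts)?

Round 1: (5) [A, Q => M]; (7) [S, A => H]. Adds M, H.
Round 2: (8) [H, A => T]. Adds T.
Round 3: (9) [T, R => E]. Adds E.
Round 4: (2) [E => N]. Adds N.
Round 5: (1) [N => W]; (3) [N => L]; (4) [N, M => J]. Adds W, L, J.
Closure: {A, D, E, H, J, L, M, N, Q, R, S, T, W} — 13 facts.

13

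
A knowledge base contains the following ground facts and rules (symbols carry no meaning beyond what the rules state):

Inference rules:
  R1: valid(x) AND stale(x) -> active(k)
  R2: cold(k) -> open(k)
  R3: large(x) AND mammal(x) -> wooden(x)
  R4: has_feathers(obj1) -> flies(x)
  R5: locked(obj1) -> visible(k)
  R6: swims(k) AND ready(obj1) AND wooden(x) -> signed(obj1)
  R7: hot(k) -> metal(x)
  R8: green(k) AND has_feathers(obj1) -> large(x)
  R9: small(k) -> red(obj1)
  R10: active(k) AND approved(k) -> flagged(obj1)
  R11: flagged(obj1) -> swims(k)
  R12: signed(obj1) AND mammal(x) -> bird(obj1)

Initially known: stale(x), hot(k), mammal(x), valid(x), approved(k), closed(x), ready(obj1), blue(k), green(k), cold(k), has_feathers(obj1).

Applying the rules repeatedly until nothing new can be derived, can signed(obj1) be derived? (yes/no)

[1] R1 [valid(x) AND stale(x) -> active(k)]; R2 [cold(k) -> open(k)]; R4 [has_feathers(obj1) -> flies(x)]; R7 [hot(k) -> metal(x)]; R8 [green(k) AND has_feathers(obj1) -> large(x)]. ⇒ new: active(k), open(k), flies(x), metal(x), large(x).
[2] R3 [large(x) AND mammal(x) -> wooden(x)]; R10 [active(k) AND approved(k) -> flagged(obj1)]. ⇒ new: wooden(x), flagged(obj1).
[3] R11 [flagged(obj1) -> swims(k)]. ⇒ new: swims(k).
[4] R6 [swims(k) AND ready(obj1) AND wooden(x) -> signed(obj1)]. ⇒ new: signed(obj1).
[5] R12 [signed(obj1) AND mammal(x) -> bird(obj1)]. ⇒ new: bird(obj1).
signed(obj1) appears in round 4, so it is derivable.

yes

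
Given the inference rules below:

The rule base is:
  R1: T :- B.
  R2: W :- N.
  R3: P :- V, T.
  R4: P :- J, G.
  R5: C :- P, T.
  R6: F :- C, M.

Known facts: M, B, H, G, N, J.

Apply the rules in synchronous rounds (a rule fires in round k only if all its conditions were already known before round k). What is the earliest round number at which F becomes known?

3

Round 1: R1 [T :- B.]; R2 [W :- N.]; R4 [P :- J, G.]. Adds T, W, P.
Round 2: R5 [C :- P, T.]. Adds C.
Round 3: R6 [F :- C, M.]. Adds F.
F first appears in round 3.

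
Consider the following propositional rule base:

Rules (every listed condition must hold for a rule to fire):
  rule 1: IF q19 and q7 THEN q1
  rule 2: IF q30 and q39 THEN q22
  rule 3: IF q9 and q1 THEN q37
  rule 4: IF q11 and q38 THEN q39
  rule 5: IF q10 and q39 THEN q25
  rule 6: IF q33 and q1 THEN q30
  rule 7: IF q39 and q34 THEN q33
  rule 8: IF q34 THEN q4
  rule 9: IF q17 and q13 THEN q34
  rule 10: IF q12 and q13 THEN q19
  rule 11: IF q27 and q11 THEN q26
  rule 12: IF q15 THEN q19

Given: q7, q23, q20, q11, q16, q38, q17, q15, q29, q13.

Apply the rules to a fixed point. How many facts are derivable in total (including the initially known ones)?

Round 1 — rule 4, rule 9, rule 12, derive q39, q34, q19.
Round 2 — rule 1, rule 7, rule 8, derive q1, q33, q4.
Round 3 — rule 6, derive q30.
Round 4 — rule 2, derive q22.
Closure: {q1, q11, q13, q15, q16, q17, q19, q20, q22, q23, q29, q30, q33, q34, q38, q39, q4, q7} — 18 facts.

18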